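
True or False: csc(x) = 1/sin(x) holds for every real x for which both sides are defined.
Claim: csc(x) = 1/sin(x).
Reasoning: csc(x) is by definition the reciprocal of sin(x), wherever sin(x) ≠ 0.
So the two sides agree for every real x for which both sides are defined.

Conclusion: True.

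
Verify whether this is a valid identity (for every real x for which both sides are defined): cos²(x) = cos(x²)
No, this is NOT an identity.

Claim: cos²(x) = cos(x²).
Test a specific point where both sides are defined: x = -π/2.
LHS = cos²(x) ≈ 0.0000
RHS = cos(x²) ≈ -0.7812
Since 0.0000 ≠ -0.7812, the equation fails at this point, so it cannot hold for every real x for which both sides are defined.
cos²(x) means (cos x)², squaring the output; cos(x²) squares the input. These are different functions.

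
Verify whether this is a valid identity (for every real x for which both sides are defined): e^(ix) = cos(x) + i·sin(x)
Yes, this is an identity.

Claim: e^(ix) = cos(x) + i·sin(x).
Reasoning: Euler's formula. Expand e^(ix) = Σ (ix)^k / k!. Since i² = -1, the even-k terms are Σ (-1)^m x^(2m)/(2m)! = cos(x) and the odd-k terms are i · Σ (-1)^m x^(2m+1)/(2m+1)! = i·sin(x).
So the two sides agree for every real x for which both sides are defined.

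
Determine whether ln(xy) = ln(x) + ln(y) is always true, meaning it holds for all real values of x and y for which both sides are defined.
Yes, this is an identity.

Claim: ln(xy) = ln(x) + ln(y).
Reasoning: Both sides are simultaneously defined only when x, y > 0. Write x = e^p, y = e^q (p = ln x, q = ln y). Then xy = e^p · e^q = e^(p+q), so ln(xy) = p + q = ln(x) + ln(y).
So the two sides agree for all real values of x and y for which both sides are defined.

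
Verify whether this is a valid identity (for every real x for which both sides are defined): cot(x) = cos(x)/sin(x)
Yes, this is an identity.

Claim: cot(x) = cos(x)/sin(x).
Reasoning: cot(x) is defined as 1/tan(x) = 1/(sin(x)/cos(x)) = cos(x)/sin(x), wherever sin(x) ≠ 0.
So the two sides agree for every real x for which both sides are defined.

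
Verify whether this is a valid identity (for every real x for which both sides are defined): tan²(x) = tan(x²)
Claim: tan²(x) = tan(x²).
Test a specific point where both sides are defined: x = π/4.
LHS = tan²(x) ≈ 1.0000
RHS = tan(x²) ≈ 0.7092
Since 1.0000 ≠ 0.7092, the equation fails at this point, so it cannot hold for every real x for which both sides are defined.
tan²(x) means (tan x)², squaring the output; tan(x²) squares the input. These are different functions.

Conclusion: No, this is NOT an identity.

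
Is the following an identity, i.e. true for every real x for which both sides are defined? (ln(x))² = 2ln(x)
No, this is NOT an identity.

Claim: (ln(x))² = 2ln(x).
Test a specific point where both sides are defined: x = 5.
LHS = (ln(x))² ≈ 2.5903
RHS = 2ln(x) ≈ 3.2189
Since 2.5903 ≠ 3.2189, the equation fails at this point, so it cannot hold for every real x for which both sides are defined.
2ln(x) equals ln(x²), which is not the same as (ln x)².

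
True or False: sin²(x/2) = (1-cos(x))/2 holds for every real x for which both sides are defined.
Claim: sin²(x/2) = (1-cos(x))/2.
Reasoning: Use cos(2θ) = 1 - 2sin²θ with θ = x/2: cos(x) = 1 - 2sin²(x/2). Solving for sin²(x/2) gives (1 - cos(x))/2.
So the two sides agree for every real x for which both sides are defined.

Conclusion: True.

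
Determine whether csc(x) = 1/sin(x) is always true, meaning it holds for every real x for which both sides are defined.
Yes, this is an identity.

Claim: csc(x) = 1/sin(x).
Reasoning: csc(x) is by definition the reciprocal of sin(x), wherever sin(x) ≠ 0.
So the two sides agree for every real x for which both sides are defined.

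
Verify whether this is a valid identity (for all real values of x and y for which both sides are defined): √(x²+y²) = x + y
No, this is NOT an identity.

Claim: √(x²+y²) = x + y.
Test a specific point where both sides are defined: x = 1/2, y = 3/2.
LHS = √(x²+y²) ≈ 1.5811
RHS = x + y ≈ 2.0000
Since 1.5811 ≠ 2.0000, the equation fails at this point, so it cannot hold for all real values of x and y for which both sides are defined.
(x+y)² = x² + 2xy + y², not x² + y², so the square root does not split this way.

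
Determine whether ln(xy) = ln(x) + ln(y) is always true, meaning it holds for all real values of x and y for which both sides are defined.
Claim: ln(xy) = ln(x) + ln(y).
Reasoning: Both sides are simultaneously defined only when x, y > 0. Write x = e^p, y = e^q (p = ln x, q = ln y). Then xy = e^p · e^q = e^(p+q), so ln(xy) = p + q = ln(x) + ln(y).
So the two sides agree for all real values of x and y for which both sides are defined.

Conclusion: Yes, this is an identity.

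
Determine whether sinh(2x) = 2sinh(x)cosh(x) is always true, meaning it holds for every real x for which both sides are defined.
Claim: sinh(2x) = 2sinh(x)cosh(x).
Reasoning: 2sinh(x)cosh(x) = 2 · (e^x - e^-x)/2 · (e^x + e^-x)/2 = (e^(2x) - e^(-2x))/2 = sinh(2x).
So the two sides agree for every real x for which both sides are defined.

Conclusion: Yes, this is an identity.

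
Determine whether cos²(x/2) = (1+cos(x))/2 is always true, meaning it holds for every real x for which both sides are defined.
Claim: cos²(x/2) = (1+cos(x))/2.
Reasoning: Use cos(2θ) = 2cos²θ - 1 with θ = x/2: cos(x) = 2cos²(x/2) - 1. Solving for cos²(x/2) gives (1 + cos(x))/2.
So the two sides agree for every real x for which both sides are defined.

Conclusion: Yes, this is an identity.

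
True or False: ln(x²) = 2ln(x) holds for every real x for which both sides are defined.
Claim: ln(x²) = 2ln(x).
Reasoning: The right side requires x > 0. For x > 0, x² = (e^(ln x))² = e^(2ln x), so ln(x²) = 2ln(x). (For x < 0 the right side is undefined, so those values are outside the claim.)
So the two sides agree for every real x for which both sides are defined.

Conclusion: True.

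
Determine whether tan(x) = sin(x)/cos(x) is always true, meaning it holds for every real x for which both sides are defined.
Yes, this is an identity.

Claim: tan(x) = sin(x)/cos(x).
Reasoning: For an angle x whose terminal point on the unit circle is (cos x, sin x), tan(x) is defined as the ratio (second coordinate)/(first coordinate) = sin(x)/cos(x), wherever cos(x) ≠ 0.
So the two sides agree for every real x for which both sides are defined.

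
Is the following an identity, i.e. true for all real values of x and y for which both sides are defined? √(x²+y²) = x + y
No, this is NOT an identity.

Claim: √(x²+y²) = x + y.
Test a specific point where both sides are defined: x = 3/2, y = 1/2.
LHS = √(x²+y²) ≈ 1.5811
RHS = x + y ≈ 2.0000
Since 1.5811 ≠ 2.0000, the equation fails at this point, so it cannot hold for all real values of x and y for which both sides are defined.
(x+y)² = x² + 2xy + y², not x² + y², so the square root does not split this way.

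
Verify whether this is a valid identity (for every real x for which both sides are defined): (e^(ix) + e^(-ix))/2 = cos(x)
Yes, this is an identity.

Claim: (e^(ix) + e^(-ix))/2 = cos(x).
Reasoning: By Euler's formula e^(ix) = cos(x) + i·sin(x) and e^(-ix) = cos(x) - i·sin(x). Adding cancels the sine terms: e^(ix) + e^(-ix) = 2cos(x); divide by 2.
So the two sides agree for every real x for which both sides are defined.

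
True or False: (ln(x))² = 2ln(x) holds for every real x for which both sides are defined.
Claim: (ln(x))² = 2ln(x).
Test a specific point where both sides are defined: x = 4.
LHS = (ln(x))² ≈ 1.9218
RHS = 2ln(x) ≈ 2.7726
Since 1.9218 ≠ 2.7726, the equation fails at this point, so it cannot hold for every real x for which both sides are defined.
2ln(x) equals ln(x²), which is not the same as (ln x)².

Conclusion: False.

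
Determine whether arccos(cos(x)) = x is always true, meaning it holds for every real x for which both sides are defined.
No, this is NOT an identity.

Claim: arccos(cos(x)) = x.
Test a specific point where both sides are defined: x = -π/3.
LHS = arccos(cos(x)) ≈ 1.0472
RHS = x ≈ -1.0472
Since 1.0472 ≠ -1.0472, the equation fails at this point, so it cannot hold for every real x for which both sides are defined.
arccos only returns values in [0, π], so arccos(cos(x)) = x holds only for x in that interval, not for all real x.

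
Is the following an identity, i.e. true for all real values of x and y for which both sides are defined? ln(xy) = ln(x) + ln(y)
Yes, this is an identity.

Claim: ln(xy) = ln(x) + ln(y).
Reasoning: Both sides are simultaneously defined only when x, y > 0. Write x = e^p, y = e^q (p = ln x, q = ln y). Then xy = e^p · e^q = e^(p+q), so ln(xy) = p + q = ln(x) + ln(y).
So the two sides agree for all real values of x and y for which both sides are defined.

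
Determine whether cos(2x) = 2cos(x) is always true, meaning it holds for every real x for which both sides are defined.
No, this is NOT an identity.

Claim: cos(2x) = 2cos(x).
Test a specific point where both sides are defined: x = -π/3.
LHS = cos(2x) ≈ -0.5000
RHS = 2cos(x) ≈ 1.0000
Since -0.5000 ≠ 1.0000, the equation fails at this point, so it cannot hold for every real x for which both sides are defined.
The correct double-angle formula is cos(2x) = cos²x - sin²x.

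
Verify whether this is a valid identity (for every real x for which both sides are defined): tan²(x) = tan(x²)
No, this is NOT an identity.

Claim: tan²(x) = tan(x²).
Test a specific point where both sides are defined: x = -π/6.
LHS = tan²(x) ≈ 0.3333
RHS = tan(x²) ≈ 0.2812
Since 0.3333 ≠ 0.2812, the equation fails at this point, so it cannot hold for every real x for which both sides are defined.
tan²(x) means (tan x)², squaring the output; tan(x²) squares the input. These are different functions.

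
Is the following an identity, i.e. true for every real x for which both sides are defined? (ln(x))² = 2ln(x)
No, this is NOT an identity.

Claim: (ln(x))² = 2ln(x).
Test a specific point where both sides are defined: x = 3.
LHS = (ln(x))² ≈ 1.2069
RHS = 2ln(x) ≈ 2.1972
Since 1.2069 ≠ 2.1972, the equation fails at this point, so it cannot hold for every real x for which both sides are defined.
2ln(x) equals ln(x²), which is not the same as (ln x)².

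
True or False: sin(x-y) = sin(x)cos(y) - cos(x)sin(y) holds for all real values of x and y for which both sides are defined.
Claim: sin(x-y) = sin(x)cos(y) - cos(x)sin(y).
Reasoning: Replace y by -y in sin(x+y) = sin(x)cos(y) + cos(x)sin(y) and use cos(-y) = cos(y), sin(-y) = -sin(y): sin(x-y) = sin(x)cos(y) - cos(x)sin(y).
So the two sides agree for all real values of x and y for which both sides are defined.

Conclusion: True.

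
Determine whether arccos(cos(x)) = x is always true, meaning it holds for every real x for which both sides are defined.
Claim: arccos(cos(x)) = x.
Test a specific point where both sides are defined: x = -π/3.
LHS = arccos(cos(x)) ≈ 1.0472
RHS = x ≈ -1.0472
Since 1.0472 ≠ -1.0472, the equation fails at this point, so it cannot hold for every real x for which both sides are defined.
arccos only returns values in [0, π], so arccos(cos(x)) = x holds only for x in that interval, not for all real x.

Conclusion: No, this is NOT an identity.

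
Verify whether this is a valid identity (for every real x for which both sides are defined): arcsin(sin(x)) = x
Claim: arcsin(sin(x)) = x.
Test a specific point where both sides are defined: x = 3π/4.
LHS = arcsin(sin(x)) ≈ 0.7854
RHS = x ≈ 2.3562
Since 0.7854 ≠ 2.3562, the equation fails at this point, so it cannot hold for every real x for which both sides are defined.
arcsin only returns values in [-π/2, π/2], so arcsin(sin(x)) = x holds only for x in that interval, not for all real x.

Conclusion: No, this is NOT an identity.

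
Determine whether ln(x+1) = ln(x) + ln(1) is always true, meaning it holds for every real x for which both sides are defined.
Claim: ln(x+1) = ln(x) + ln(1).
Test a specific point where both sides are defined: x = 2.
LHS = ln(x+1) ≈ 1.0986
RHS = ln(x) + ln(1) ≈ 0.6931
Since 1.0986 ≠ 0.6931, the equation fails at this point, so it cannot hold for every real x for which both sides are defined.
ln(1) = 0, so the right side is just ln(x), which differs from ln(x+1).

Conclusion: No, this is NOT an identity.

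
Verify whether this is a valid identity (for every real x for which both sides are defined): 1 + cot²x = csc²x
Yes, this is an identity.

Claim: 1 + cot²x = csc²x.
Reasoning: Start from sin²x + cos²x = 1 and divide every term by sin²x (allowed wherever cot x and csc x are defined): 1 + cot²x = 1/sin²x = csc²x.
So the two sides agree for every real x for which both sides are defined.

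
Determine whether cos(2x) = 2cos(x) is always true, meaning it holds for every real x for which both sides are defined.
No, this is NOT an identity.

Claim: cos(2x) = 2cos(x).
Test a specific point where both sides are defined: x = π/6.
LHS = cos(2x) ≈ 0.5000
RHS = 2cos(x) ≈ 1.7321
Since 0.5000 ≠ 1.7321, the equation fails at this point, so it cannot hold for every real x for which both sides are defined.
The correct double-angle formula is cos(2x) = cos²x - sin²x.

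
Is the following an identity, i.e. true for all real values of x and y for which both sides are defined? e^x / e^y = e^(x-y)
Claim: e^x / e^y = e^(x-y).
Reasoning: 1/e^y = e^(-y), so e^x / e^y = e^x · e^(-y) = e^(x + (-y)) = e^(x-y) by the product rule for exponents.
So the two sides agree for all real values of x and y for which both sides are defined.

Conclusion: Yes, this is an identity.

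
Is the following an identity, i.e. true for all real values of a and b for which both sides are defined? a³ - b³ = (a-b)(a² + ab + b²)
Claim: a³ - b³ = (a-b)(a² + ab + b²).
Reasoning: Expand the right side: (a-b)(a² + ab + b²) = a³ + a²b + ab² - a²b - ab² - b³ = a³ - b³ (the middle terms cancel in pairs).
So the two sides agree for all real values of a and b for which both sides are defined.

Conclusion: Yes, this is an identity.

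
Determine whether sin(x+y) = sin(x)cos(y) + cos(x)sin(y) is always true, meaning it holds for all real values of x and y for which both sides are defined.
Claim: sin(x+y) = sin(x)cos(y) + cos(x)sin(y).
Reasoning: By Euler's formula e^(i(x+y)) = e^(ix)·e^(iy) = (cos x + i·sin x)(cos y + i·sin y). The imaginary part of the left side is sin(x+y); the imaginary part of the product is sin(x)cos(y) + cos(x)sin(y).
So the two sides agree for all real values of x and y for which both sides are defined.

Conclusion: Yes, this is an identity.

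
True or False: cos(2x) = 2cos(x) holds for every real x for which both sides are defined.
Claim: cos(2x) = 2cos(x).
Test a specific point where both sides are defined: x = π.
LHS = cos(2x) ≈ 1.0000
RHS = 2cos(x) ≈ -2.0000
Since 1.0000 ≠ -2.0000, the equation fails at this point, so it cannot hold for every real x for which both sides are defined.
The correct double-angle formula is cos(2x) = cos²x - sin²x.

Conclusion: False.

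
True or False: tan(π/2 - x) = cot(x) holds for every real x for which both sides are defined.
True.

Claim: tan(π/2 - x) = cot(x).
Reasoning: tan(π/2 - x) = sin(π/2 - x)/cos(π/2 - x) = cos(x)/sin(x) = cot(x), using the cofunction identities sin(π/2 - x) = cos(x) and cos(π/2 - x) = sin(x).
So the two sides agree for every real x for which both sides are defined.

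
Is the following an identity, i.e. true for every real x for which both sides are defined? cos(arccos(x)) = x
Yes, this is an identity.

Claim: cos(arccos(x)) = x.
Reasoning: For -1 ≤ x ≤ 1 (where arccos is defined), arccos(x) is by definition an angle whose cosine equals x. Taking the cosine of that angle returns x. (Note the other order, arccos(cos x) = x, is NOT an identity.)
So the two sides agree for every real x for which both sides are defined.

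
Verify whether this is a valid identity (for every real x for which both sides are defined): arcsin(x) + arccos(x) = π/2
Yes, this is an identity.

Claim: arcsin(x) + arccos(x) = π/2.
Reasoning: Both sides are defined for -1 ≤ x ≤ 1. Let θ = arcsin(x), so sin θ = x and θ ∈ [-π/2, π/2]. Then cos(π/2 - θ) = sin θ = x and π/2 - θ ∈ [0, π], which is exactly the range of arccos, so arccos(x) = π/2 - θ. Adding: arcsin(x) + arccos(x) = θ + (π/2 - θ) = π/2.
So the two sides agree for every real x for which both sides are defined.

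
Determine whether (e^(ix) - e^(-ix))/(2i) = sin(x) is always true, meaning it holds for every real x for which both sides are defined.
Yes, this is an identity.

Claim: (e^(ix) - e^(-ix))/(2i) = sin(x).
Reasoning: By Euler's formula e^(ix) = cos(x) + i·sin(x) and e^(-ix) = cos(x) - i·sin(x). Subtracting cancels the cosine terms: e^(ix) - e^(-ix) = 2i·sin(x); divide by 2i.
So the two sides agree for every real x for which both sides are defined.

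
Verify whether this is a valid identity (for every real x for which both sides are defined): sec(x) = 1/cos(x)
Yes, this is an identity.

Claim: sec(x) = 1/cos(x).
Reasoning: sec(x) is by definition the reciprocal of cos(x), wherever cos(x) ≠ 0.
So the two sides agree for every real x for which both sides are defined.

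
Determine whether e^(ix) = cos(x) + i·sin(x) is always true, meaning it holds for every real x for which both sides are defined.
Yes, this is an identity.

Claim: e^(ix) = cos(x) + i·sin(x).
Reasoning: Euler's formula. Expand e^(ix) = Σ (ix)^k / k!. Since i² = -1, the even-k terms are Σ (-1)^m x^(2m)/(2m)! = cos(x) and the odd-k terms are i · Σ (-1)^m x^(2m+1)/(2m+1)! = i·sin(x).
So the two sides agree for every real x for which both sides are defined.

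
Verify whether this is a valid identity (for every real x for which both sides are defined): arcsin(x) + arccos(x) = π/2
Yes, this is an identity.

Claim: arcsin(x) + arccos(x) = π/2.
Reasoning: Both sides are defined for -1 ≤ x ≤ 1. Let θ = arcsin(x), so sin θ = x and θ ∈ [-π/2, π/2]. Then cos(π/2 - θ) = sin θ = x and π/2 - θ ∈ [0, π], which is exactly the range of arccos, so arccos(x) = π/2 - θ. Adding: arcsin(x) + arccos(x) = θ + (π/2 - θ) = π/2.
So the two sides agree for every real x for which both sides are defined.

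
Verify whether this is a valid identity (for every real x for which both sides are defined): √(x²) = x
No, this is NOT an identity.

Claim: √(x²) = x.
Test a specific point where both sides are defined: x = -1.
LHS = √(x²) ≈ 1.0000
RHS = x ≈ -1.0000
Since 1.0000 ≠ -1.0000, the equation fails at this point, so it cannot hold for every real x for which both sides are defined.
√(x²) = |x|, which differs from x whenever x < 0 (both sides are defined for every real x).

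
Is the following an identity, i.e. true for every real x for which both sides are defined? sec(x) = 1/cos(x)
Yes, this is an identity.

Claim: sec(x) = 1/cos(x).
Reasoning: sec(x) is by definition the reciprocal of cos(x), wherever cos(x) ≠ 0.
So the two sides agree for every real x for which both sides are defined.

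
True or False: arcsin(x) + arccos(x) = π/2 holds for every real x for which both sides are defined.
True.

Claim: arcsin(x) + arccos(x) = π/2.
Reasoning: Both sides are defined for -1 ≤ x ≤ 1. Let θ = arcsin(x), so sin θ = x and θ ∈ [-π/2, π/2]. Then cos(π/2 - θ) = sin θ = x and π/2 - θ ∈ [0, π], which is exactly the range of arccos, so arccos(x) = π/2 - θ. Adding: arcsin(x) + arccos(x) = θ + (π/2 - θ) = π/2.
So the two sides agree for every real x for which both sides are defined.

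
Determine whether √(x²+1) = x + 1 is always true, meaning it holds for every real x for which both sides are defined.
No, this is NOT an identity.

Claim: √(x²+1) = x + 1.
Test a specific point where both sides are defined: x = 3/2.
LHS = √(x²+1) ≈ 1.8028
RHS = x + 1 ≈ 2.5000
Since 1.8028 ≠ 2.5000, the equation fails at this point, so it cannot hold for every real x for which both sides are defined.
(x+1)² = x² + 2x + 1 ≠ x² + 1 unless x = 0.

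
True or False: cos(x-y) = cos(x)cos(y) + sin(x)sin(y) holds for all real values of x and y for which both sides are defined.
Claim: cos(x-y) = cos(x)cos(y) + sin(x)sin(y).
Reasoning: Replace y by -y in cos(x+y) = cos(x)cos(y) - sin(x)sin(y) and use cos(-y) = cos(y), sin(-y) = -sin(y): cos(x-y) = cos(x)cos(y) + sin(x)sin(y).
So the two sides agree for all real values of x and y for which both sides are defined.

Conclusion: True.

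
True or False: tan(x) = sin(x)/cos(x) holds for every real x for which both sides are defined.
True.

Claim: tan(x) = sin(x)/cos(x).
Reasoning: For an angle x whose terminal point on the unit circle is (cos x, sin x), tan(x) is defined as the ratio (second coordinate)/(first coordinate) = sin(x)/cos(x), wherever cos(x) ≠ 0.
So the two sides agree for every real x for which both sides are defined.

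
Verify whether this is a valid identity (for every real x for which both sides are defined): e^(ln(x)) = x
Yes, this is an identity.

Claim: e^(ln(x)) = x.
Reasoning: For x > 0, ln(x) is by definition the exponent p such that e^p = x. Raising e to that exponent therefore returns x: e^(ln x) = x.
So the two sides agree for every real x for which both sides are defined.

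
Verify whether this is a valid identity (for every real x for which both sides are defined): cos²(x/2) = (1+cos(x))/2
Claim: cos²(x/2) = (1+cos(x))/2.
Reasoning: Use cos(2θ) = 2cos²θ - 1 with θ = x/2: cos(x) = 2cos²(x/2) - 1. Solving for cos²(x/2) gives (1 + cos(x))/2.
So the two sides agree for every real x for which both sides are defined.

Conclusion: Yes, this is an identity.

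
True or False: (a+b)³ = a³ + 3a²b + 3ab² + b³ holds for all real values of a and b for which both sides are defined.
True.

Claim: (a+b)³ = a³ + 3a²b + 3ab² + b³.
Reasoning: (a+b)³ = (a+b)(a+b)² = (a+b)(a² + 2ab + b²) = a³ + 2a²b + ab² + a²b + 2ab² + b³ = a³ + 3a²b + 3ab² + b³.
So the two sides agree for all real values of a and b for which both sides are defined.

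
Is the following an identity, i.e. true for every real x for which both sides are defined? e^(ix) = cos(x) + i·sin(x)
Claim: e^(ix) = cos(x) + i·sin(x).
Reasoning: Euler's formula. Expand e^(ix) = Σ (ix)^k / k!. Since i² = -1, the even-k terms are Σ (-1)^m x^(2m)/(2m)! = cos(x) and the odd-k terms are i · Σ (-1)^m x^(2m+1)/(2m+1)! = i·sin(x).
So the two sides agree for every real x for which both sides are defined.

Conclusion: Yes, this is an identity.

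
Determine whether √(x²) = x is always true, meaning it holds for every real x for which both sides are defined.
No, this is NOT an identity.

Claim: √(x²) = x.
Test a specific point where both sides are defined: x = -2.
LHS = √(x²) ≈ 2.0000
RHS = x ≈ -2.0000
Since 2.0000 ≠ -2.0000, the equation fails at this point, so it cannot hold for every real x for which both sides are defined.
√(x²) = |x|, which differs from x whenever x < 0 (both sides are defined for every real x).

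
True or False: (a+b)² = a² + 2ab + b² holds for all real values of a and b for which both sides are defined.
True.

Claim: (a+b)² = a² + 2ab + b².
Reasoning: Expand: (a+b)² = (a+b)(a+b) = a·a + a·b + b·a + b·b = a² + 2ab + b².
So the two sides agree for all real values of a and b for which both sides are defined.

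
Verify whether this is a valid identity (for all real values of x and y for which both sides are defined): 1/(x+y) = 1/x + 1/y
Claim: 1/(x+y) = 1/x + 1/y.
Test a specific point where both sides are defined: x = -1, y = -1.
LHS = 1/(x+y) ≈ -0.5000
RHS = 1/x + 1/y ≈ -2.0000
Since -0.5000 ≠ -2.0000, the equation fails at this point, so it cannot hold for all real values of x and y for which both sides are defined.
1/x + 1/y = (x+y)/(xy), which is not 1/(x+y).

Conclusion: No, this is NOT an identity.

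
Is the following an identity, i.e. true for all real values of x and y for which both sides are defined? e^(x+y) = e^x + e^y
No, this is NOT an identity.

Claim: e^(x+y) = e^x + e^y.
Test a specific point where both sides are defined: x = -1, y = -1.
LHS = e^(x+y) ≈ 0.1353
RHS = e^x + e^y ≈ 0.7358
Since 0.1353 ≠ 0.7358, the equation fails at this point, so it cannot hold for all real values of x and y for which both sides are defined.
The correct rule is e^(x+y) = e^x · e^y (a product, not a sum).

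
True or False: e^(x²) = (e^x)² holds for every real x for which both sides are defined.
Claim: e^(x²) = (e^x)².
Test a specific point where both sides are defined: x = 3/2.
LHS = e^(x²) ≈ 9.4877
RHS = (e^x)² ≈ 20.0855
Since 9.4877 ≠ 20.0855, the equation fails at this point, so it cannot hold for every real x for which both sides are defined.
(e^x)² = e^(2x), and 2x ≠ x² in general.

Conclusion: False.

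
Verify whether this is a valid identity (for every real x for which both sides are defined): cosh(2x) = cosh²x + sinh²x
Yes, this is an identity.

Claim: cosh(2x) = cosh²x + sinh²x.
Reasoning: cosh²x = (e^(2x) + 2 + e^(-2x))/4 and sinh²x = (e^(2x) - 2 + e^(-2x))/4. Adding gives (2e^(2x) + 2e^(-2x))/4 = (e^(2x) + e^(-2x))/2 = cosh(2x).
So the two sides agree for every real x for which both sides are defined.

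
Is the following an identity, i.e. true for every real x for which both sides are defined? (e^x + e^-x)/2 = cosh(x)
Yes, this is an identity.

Claim: (e^x + e^-x)/2 = cosh(x).
Reasoning: This is exactly the definition of the hyperbolic cosine: cosh(x) := (e^x + e^-x)/2.
So the two sides agree for every real x for which both sides are defined.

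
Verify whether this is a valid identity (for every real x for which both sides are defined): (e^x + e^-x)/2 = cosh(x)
Yes, this is an identity.

Claim: (e^x + e^-x)/2 = cosh(x).
Reasoning: This is exactly the definition of the hyperbolic cosine: cosh(x) := (e^x + e^-x)/2.
So the two sides agree for every real x for which both sides are defined.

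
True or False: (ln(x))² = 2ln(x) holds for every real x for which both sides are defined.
False.

Claim: (ln(x))² = 2ln(x).
Test a specific point where both sides are defined: x = 5.
LHS = (ln(x))² ≈ 2.5903
RHS = 2ln(x) ≈ 3.2189
Since 2.5903 ≠ 3.2189, the equation fails at this point, so it cannot hold for every real x for which both sides are defined.
2ln(x) equals ln(x²), which is not the same as (ln x)².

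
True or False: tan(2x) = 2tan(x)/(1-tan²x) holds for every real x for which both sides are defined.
Claim: tan(2x) = 2tan(x)/(1-tan²x).
Reasoning: tan(2x) = sin(2x)/cos(2x) = 2sin(x)cos(x) / (cos²x - sin²x). Divide numerator and denominator by cos²x: 2tan(x) / (1 - tan²x).
So the two sides agree for every real x for which both sides are defined.

Conclusion: True.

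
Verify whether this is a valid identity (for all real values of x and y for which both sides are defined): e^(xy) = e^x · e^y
No, this is NOT an identity.

Claim: e^(xy) = e^x · e^y.
Test a specific point where both sides are defined: x = 1, y = 1.
LHS = e^(xy) ≈ 2.7183
RHS = e^x · e^y ≈ 7.3891
Since 2.7183 ≠ 7.3891, the equation fails at this point, so it cannot hold for all real values of x and y for which both sides are defined.
e^x · e^y = e^(x+y), not e^(xy).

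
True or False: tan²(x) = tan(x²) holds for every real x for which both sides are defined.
Claim: tan²(x) = tan(x²).
Test a specific point where both sides are defined: x = 2π/3.
LHS = tan²(x) ≈ 3.0000
RHS = tan(x²) ≈ 2.9590
Since 3.0000 ≠ 2.9590, the equation fails at this point, so it cannot hold for every real x for which both sides are defined.
tan²(x) means (tan x)², squaring the output; tan(x²) squares the input. These are different functions.

Conclusion: False.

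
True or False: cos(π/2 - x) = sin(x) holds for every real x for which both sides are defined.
True.

Claim: cos(π/2 - x) = sin(x).
Reasoning: Use cos(u - v) = cos(u)cos(v) + sin(u)sin(v) with u = π/2, v = x: cos(π/2)cos(x) + sin(π/2)sin(x) = 0·cos(x) + 1·sin(x) = sin(x).
So the two sides agree for every real x for which both sides are defined.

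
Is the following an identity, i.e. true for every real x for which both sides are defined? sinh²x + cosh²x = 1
No, this is NOT an identity.

Claim: sinh²x + cosh²x = 1.
Test a specific point where both sides are defined: x = 3/2.
LHS = sinh²x + cosh²x ≈ 10.0677
RHS = 1 ≈ 1.0000
Since 10.0677 ≠ 1.0000, the equation fails at this point, so it cannot hold for every real x for which both sides are defined.
The correct hyperbolic identity is cosh²x - sinh²x = 1 (a difference); the sum sinh²x + cosh²x equals cosh(2x).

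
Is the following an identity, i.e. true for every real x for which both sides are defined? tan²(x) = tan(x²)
Claim: tan²(x) = tan(x²).
Test a specific point where both sides are defined: x = -π/3.
LHS = tan²(x) ≈ 3.0000
RHS = tan(x²) ≈ 1.9485
Since 3.0000 ≠ 1.9485, the equation fails at this point, so it cannot hold for every real x for which both sides are defined.
tan²(x) means (tan x)², squaring the output; tan(x²) squares the input. These are different functions.

Conclusion: No, this is NOT an identity.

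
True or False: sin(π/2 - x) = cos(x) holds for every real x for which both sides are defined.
Claim: sin(π/2 - x) = cos(x).
Reasoning: Use sin(u - v) = sin(u)cos(v) - cos(u)sin(v) with u = π/2, v = x: sin(π/2)cos(x) - cos(π/2)sin(x) = 1·cos(x) - 0·sin(x) = cos(x).
So the two sides agree for every real x for which both sides are defined.

Conclusion: True.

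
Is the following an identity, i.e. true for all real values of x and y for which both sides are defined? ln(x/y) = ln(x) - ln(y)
Claim: ln(x/y) = ln(x) - ln(y).
Reasoning: Both sides are simultaneously defined only when x, y > 0. Write x = e^p, y = e^q. Then x/y = e^(p-q), so ln(x/y) = p - q = ln(x) - ln(y).
So the two sides agree for all real values of x and y for which both sides are defined.

Conclusion: Yes, this is an identity.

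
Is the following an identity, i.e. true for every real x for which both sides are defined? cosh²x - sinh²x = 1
Claim: cosh²x - sinh²x = 1.
Reasoning: With cosh(x) = (e^x + e^-x)/2 and sinh(x) = (e^x - e^-x)/2: cosh²x = (e^(2x) + 2 + e^(-2x))/4 and sinh²x = (e^(2x) - 2 + e^(-2x))/4. Subtracting leaves 4/4 = 1.
So the two sides agree for every real x for which both sides are defined.

Conclusion: Yes, this is an identity.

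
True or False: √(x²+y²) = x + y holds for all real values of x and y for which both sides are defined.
False.

Claim: √(x²+y²) = x + y.
Test a specific point where both sides are defined: x = 3/2, y = 1.
LHS = √(x²+y²) ≈ 1.8028
RHS = x + y ≈ 2.5000
Since 1.8028 ≠ 2.5000, the equation fails at this point, so it cannot hold for all real values of x and y for which both sides are defined.
(x+y)² = x² + 2xy + y², not x² + y², so the square root does not split this way.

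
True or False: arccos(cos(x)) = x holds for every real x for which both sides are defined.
Claim: arccos(cos(x)) = x.
Test a specific point where both sides are defined: x = -π/6.
LHS = arccos(cos(x)) ≈ 0.5236
RHS = x ≈ -0.5236
Since 0.5236 ≠ -0.5236, the equation fails at this point, so it cannot hold for every real x for which both sides are defined.
arccos only returns values in [0, π], so arccos(cos(x)) = x holds only for x in that interval, not for all real x.

Conclusion: False.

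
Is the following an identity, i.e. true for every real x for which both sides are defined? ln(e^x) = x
Claim: ln(e^x) = x.
Reasoning: ln is the inverse of the exponential: ln(e^x) asks for the exponent p with e^p = e^x, and since e^p is one-to-one that exponent is p = x.
So the two sides agree for every real x for which both sides are defined.

Conclusion: Yes, this is an identity.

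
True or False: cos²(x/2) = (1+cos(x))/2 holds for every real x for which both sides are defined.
Claim: cos²(x/2) = (1+cos(x))/2.
Reasoning: Use cos(2θ) = 2cos²θ - 1 with θ = x/2: cos(x) = 2cos²(x/2) - 1. Solving for cos²(x/2) gives (1 + cos(x))/2.
So the two sides agree for every real x for which both sides are defined.

Conclusion: True.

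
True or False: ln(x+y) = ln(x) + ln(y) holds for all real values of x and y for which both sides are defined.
False.

Claim: ln(x+y) = ln(x) + ln(y).
Test a specific point where both sides are defined: x = 4, y = 5.
LHS = ln(x+y) ≈ 2.1972
RHS = ln(x) + ln(y) ≈ 2.9957
Since 2.1972 ≠ 2.9957, the equation fails at this point, so it cannot hold for all real values of x and y for which both sides are defined.
ln(x) + ln(y) = ln(xy), not ln(x+y).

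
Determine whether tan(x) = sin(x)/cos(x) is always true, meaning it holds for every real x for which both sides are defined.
Claim: tan(x) = sin(x)/cos(x).
Reasoning: For an angle x whose terminal point on the unit circle is (cos x, sin x), tan(x) is defined as the ratio (second coordinate)/(first coordinate) = sin(x)/cos(x), wherever cos(x) ≠ 0.
So the two sides agree for every real x for which both sides are defined.

Conclusion: Yes, this is an identity.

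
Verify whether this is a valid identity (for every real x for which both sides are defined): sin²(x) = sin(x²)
No, this is NOT an identity.

Claim: sin²(x) = sin(x²).
Test a specific point where both sides are defined: x = 2π/3.
LHS = sin²(x) ≈ 0.7500
RHS = sin(x²) ≈ -0.9474
Since 0.7500 ≠ -0.9474, the equation fails at this point, so it cannot hold for every real x for which both sides are defined.
sin²(x) means (sin x)², squaring the output; sin(x²) squares the input. These are different functions.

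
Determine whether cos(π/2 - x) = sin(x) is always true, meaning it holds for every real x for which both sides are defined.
Yes, this is an identity.

Claim: cos(π/2 - x) = sin(x).
Reasoning: Use cos(u - v) = cos(u)cos(v) + sin(u)sin(v) with u = π/2, v = x: cos(π/2)cos(x) + sin(π/2)sin(x) = 0·cos(x) + 1·sin(x) = sin(x).
So the two sides agree for every real x for which both sides are defined.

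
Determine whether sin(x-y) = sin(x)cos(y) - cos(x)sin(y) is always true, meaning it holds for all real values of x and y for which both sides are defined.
Yes, this is an identity.

Claim: sin(x-y) = sin(x)cos(y) - cos(x)sin(y).
Reasoning: Replace y by -y in sin(x+y) = sin(x)cos(y) + cos(x)sin(y) and use cos(-y) = cos(y), sin(-y) = -sin(y): sin(x-y) = sin(x)cos(y) - cos(x)sin(y).
So the two sides agree for all real values of x and y for which both sides are defined.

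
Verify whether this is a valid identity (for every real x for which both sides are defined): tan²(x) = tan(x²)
Claim: tan²(x) = tan(x²).
Test a specific point where both sides are defined: x = 2π/3.
LHS = tan²(x) ≈ 3.0000
RHS = tan(x²) ≈ 2.9590
Since 3.0000 ≠ 2.9590, the equation fails at this point, so it cannot hold for every real x for which both sides are defined.
tan²(x) means (tan x)², squaring the output; tan(x²) squares the input. These are different functions.

Conclusion: No, this is NOT an identity.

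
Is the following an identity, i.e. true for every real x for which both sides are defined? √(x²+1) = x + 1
No, this is NOT an identity.

Claim: √(x²+1) = x + 1.
Test a specific point where both sides are defined: x = 1/2.
LHS = √(x²+1) ≈ 1.1180
RHS = x + 1 ≈ 1.5000
Since 1.1180 ≠ 1.5000, the equation fails at this point, so it cannot hold for every real x for which both sides are defined.
(x+1)² = x² + 2x + 1 ≠ x² + 1 unless x = 0.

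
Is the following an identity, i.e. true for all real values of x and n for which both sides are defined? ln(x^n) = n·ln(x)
Claim: ln(x^n) = n·ln(x).
Reasoning: The right side requires x > 0. For x > 0, x^n = (e^(ln x))^n = e^(n·ln x), so taking ln of both sides gives ln(x^n) = n·ln(x).
So the two sides agree for all real values of x and n for which both sides are defined.

Conclusion: Yes, this is an identity.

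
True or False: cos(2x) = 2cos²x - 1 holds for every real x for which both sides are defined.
Claim: cos(2x) = 2cos²x - 1.
Reasoning: cos(2x) = cos²x - sin²x. Replace sin²x by 1 - cos²x: cos²x - (1 - cos²x) = 2cos²x - 1.
So the two sides agree for every real x for which both sides are defined.

Conclusion: True.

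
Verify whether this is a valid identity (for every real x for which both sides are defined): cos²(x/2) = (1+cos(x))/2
Claim: cos²(x/2) = (1+cos(x))/2.
Reasoning: Use cos(2θ) = 2cos²θ - 1 with θ = x/2: cos(x) = 2cos²(x/2) - 1. Solving for cos²(x/2) gives (1 + cos(x))/2.
So the two sides agree for every real x for which both sides are defined.

Conclusion: Yes, this is an identity.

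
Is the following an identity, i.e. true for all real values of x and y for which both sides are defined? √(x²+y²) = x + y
Claim: √(x²+y²) = x + y.
Test a specific point where both sides are defined: x = 1, y = -1.
LHS = √(x²+y²) ≈ 1.4142
RHS = x + y ≈ 0.0000
Since 1.4142 ≠ 0.0000, the equation fails at this point, so it cannot hold for all real values of x and y for which both sides are defined.
(x+y)² = x² + 2xy + y², not x² + y², so the square root does not split this way.

Conclusion: No, this is NOT an identity.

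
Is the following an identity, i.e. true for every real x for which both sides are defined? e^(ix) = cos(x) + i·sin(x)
Claim: e^(ix) = cos(x) + i·sin(x).
Reasoning: Euler's formula. Expand e^(ix) = Σ (ix)^k / k!. Since i² = -1, the even-k terms are Σ (-1)^m x^(2m)/(2m)! = cos(x) and the odd-k terms are i · Σ (-1)^m x^(2m+1)/(2m+1)! = i·sin(x).
So the two sides agree for every real x for which both sides are defined.

Conclusion: Yes, this is an identity.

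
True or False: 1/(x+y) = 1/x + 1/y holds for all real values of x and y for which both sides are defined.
False.

Claim: 1/(x+y) = 1/x + 1/y.
Test a specific point where both sides are defined: x = -3, y = 5.
LHS = 1/(x+y) ≈ 0.5000
RHS = 1/x + 1/y ≈ -0.1333
Since 0.5000 ≠ -0.1333, the equation fails at this point, so it cannot hold for all real values of x and y for which both sides are defined.
1/x + 1/y = (x+y)/(xy), which is not 1/(x+y).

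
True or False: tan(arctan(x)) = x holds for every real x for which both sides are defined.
True.

Claim: tan(arctan(x)) = x.
Reasoning: For every real x, arctan(x) is by definition the angle in (-π/2, π/2) whose tangent equals x. Taking the tangent of that angle returns x.
So the two sides agree for every real x for which both sides are defined.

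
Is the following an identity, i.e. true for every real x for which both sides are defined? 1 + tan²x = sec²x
Yes, this is an identity.

Claim: 1 + tan²x = sec²x.
Reasoning: Start from sin²x + cos²x = 1 and divide every term by cos²x (allowed wherever tan x and sec x are defined): tan²x + 1 = 1/cos²x = sec²x.
So the two sides agree for every real x for which both sides are defined.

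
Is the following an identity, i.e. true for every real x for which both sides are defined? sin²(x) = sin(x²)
No, this is NOT an identity.

Claim: sin²(x) = sin(x²).
Test a specific point where both sides are defined: x = π/6.
LHS = sin²(x) ≈ 0.2500
RHS = sin(x²) ≈ 0.2707
Since 0.2500 ≠ 0.2707, the equation fails at this point, so it cannot hold for every real x for which both sides are defined.
sin²(x) means (sin x)², squaring the output; sin(x²) squares the input. These are different functions.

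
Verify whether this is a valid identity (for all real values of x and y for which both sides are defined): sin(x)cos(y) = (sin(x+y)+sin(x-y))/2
Yes, this is an identity.

Claim: sin(x)cos(y) = (sin(x+y)+sin(x-y))/2.
Reasoning: sin(x+y) = sin(x)cos(y) + cos(x)sin(y) and sin(x-y) = sin(x)cos(y) - cos(x)sin(y). Adding, sin(x+y) + sin(x-y) = 2sin(x)cos(y); divide by 2.
So the two sides agree for all real values of x and y for which both sides are defined.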